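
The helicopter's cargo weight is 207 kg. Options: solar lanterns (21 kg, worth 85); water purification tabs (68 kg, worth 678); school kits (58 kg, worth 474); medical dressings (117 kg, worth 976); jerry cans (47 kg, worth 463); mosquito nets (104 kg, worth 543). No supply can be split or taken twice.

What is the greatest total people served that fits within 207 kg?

1739

A density-first pass picks solar lanterns + water purification tabs + school kits + jerry cans — 1700 at 194 kg.
Replace school kits and jerry cans with medical dressings: the trade gains 39 net, giving 1739 at 206 kg.
Every other selection either busts 207 kg or fails to beat 1739.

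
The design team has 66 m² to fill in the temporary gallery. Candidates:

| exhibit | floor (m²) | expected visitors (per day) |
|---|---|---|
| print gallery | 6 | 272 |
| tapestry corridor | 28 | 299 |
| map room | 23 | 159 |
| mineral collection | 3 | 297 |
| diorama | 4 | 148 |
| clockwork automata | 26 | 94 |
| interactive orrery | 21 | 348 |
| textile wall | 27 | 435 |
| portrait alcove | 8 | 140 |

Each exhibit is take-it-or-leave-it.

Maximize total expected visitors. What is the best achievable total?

The ratio heuristic lands on print gallery + map room + mineral collection + diorama + interactive orrery + portrait alcove (1364) but leaves 1 m² idle.
The 31 m² tied up in map room and portrait alcove is better spent on textile wall — total rises to 1500 (61 m²).
Nothing else within 66 m² beats 1500.

1500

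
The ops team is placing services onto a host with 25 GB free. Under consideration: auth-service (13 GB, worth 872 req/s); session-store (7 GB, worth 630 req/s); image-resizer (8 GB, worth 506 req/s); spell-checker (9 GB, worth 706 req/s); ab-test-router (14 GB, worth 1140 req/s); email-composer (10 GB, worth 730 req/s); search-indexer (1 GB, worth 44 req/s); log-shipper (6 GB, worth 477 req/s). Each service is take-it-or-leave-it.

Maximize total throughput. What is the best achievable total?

Taking the top-ratio services first gives session-store + ab-test-router + search-indexer for 1814 (22 GB).
Replace session-store with email-composer: the trade gains 100 net, giving 1914 at 25 GB.
Next best is spell-checker + email-composer + log-shipper at 1913 (25 GB) — short by 1.

1914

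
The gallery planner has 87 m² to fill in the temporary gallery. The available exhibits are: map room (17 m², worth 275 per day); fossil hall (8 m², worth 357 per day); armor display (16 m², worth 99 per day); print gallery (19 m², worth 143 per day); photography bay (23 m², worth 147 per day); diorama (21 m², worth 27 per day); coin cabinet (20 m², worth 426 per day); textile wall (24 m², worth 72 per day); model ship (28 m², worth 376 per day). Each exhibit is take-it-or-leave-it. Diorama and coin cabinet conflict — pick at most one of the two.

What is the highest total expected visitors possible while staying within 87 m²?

Density check — fossil hall 44.62, coin cabinet 21.30, map room 16.18, model ship 13.43 are the best per m².
Best packing: map room + fossil hall + coin cabinet + model ship — 73 m², 1434 total.
The spare 14 m² is too small for any remaining exhibit, and no feasible exchange beats 1434.

1434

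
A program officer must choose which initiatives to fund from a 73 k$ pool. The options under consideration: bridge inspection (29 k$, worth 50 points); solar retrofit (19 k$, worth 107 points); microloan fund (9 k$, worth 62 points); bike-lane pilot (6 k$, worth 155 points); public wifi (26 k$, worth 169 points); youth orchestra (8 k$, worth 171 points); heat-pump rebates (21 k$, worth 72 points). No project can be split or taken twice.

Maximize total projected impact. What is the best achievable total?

Density check — bike-lane pilot 25.83, youth orchestra 21.38, microloan fund 6.89, public wifi 6.50 are the best per k$.
Solar retrofit + microloan fund + bike-lane pilot + public wifi + youth orchestra uses 68 of the 73 k$ and totals 664.
No other feasible combination exceeds 664.

664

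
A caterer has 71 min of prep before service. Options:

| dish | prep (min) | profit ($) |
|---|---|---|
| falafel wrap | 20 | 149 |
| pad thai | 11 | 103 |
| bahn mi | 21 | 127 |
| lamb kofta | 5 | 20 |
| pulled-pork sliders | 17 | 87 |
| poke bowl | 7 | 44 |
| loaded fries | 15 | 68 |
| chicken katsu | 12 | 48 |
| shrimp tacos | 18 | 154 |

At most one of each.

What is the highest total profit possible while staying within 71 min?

Ranking by ratio (profit/min): pad thai 9.36, shrimp tacos 8.56, falafel wrap 7.45, poke bowl 6.29.
Taking the top-ratio dishes first gives falafel wrap + pad thai + poke bowl + loaded fries + shrimp tacos for 518 (71 min).
Replace poke bowl and loaded fries with bahn mi: the trade gains 15 net, giving 533 at 70 min.
Runner-up falafel wrap + pad thai + poke bowl + loaded fries + shrimp tacos tops out at 518.

533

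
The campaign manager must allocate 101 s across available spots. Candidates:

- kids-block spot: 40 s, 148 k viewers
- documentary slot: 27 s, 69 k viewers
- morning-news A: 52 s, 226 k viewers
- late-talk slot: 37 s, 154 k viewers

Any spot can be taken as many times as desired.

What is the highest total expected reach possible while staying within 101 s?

380

Taking morning-news A + late-talk slot: 89 s used, 380 in expected reach.
No other feasible combination exceeds 380.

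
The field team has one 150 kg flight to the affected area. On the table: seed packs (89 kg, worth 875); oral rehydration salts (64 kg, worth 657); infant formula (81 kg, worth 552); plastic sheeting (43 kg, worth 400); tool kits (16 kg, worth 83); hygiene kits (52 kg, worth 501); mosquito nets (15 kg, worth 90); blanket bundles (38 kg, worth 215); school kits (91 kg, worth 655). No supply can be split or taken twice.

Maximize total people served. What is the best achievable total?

1376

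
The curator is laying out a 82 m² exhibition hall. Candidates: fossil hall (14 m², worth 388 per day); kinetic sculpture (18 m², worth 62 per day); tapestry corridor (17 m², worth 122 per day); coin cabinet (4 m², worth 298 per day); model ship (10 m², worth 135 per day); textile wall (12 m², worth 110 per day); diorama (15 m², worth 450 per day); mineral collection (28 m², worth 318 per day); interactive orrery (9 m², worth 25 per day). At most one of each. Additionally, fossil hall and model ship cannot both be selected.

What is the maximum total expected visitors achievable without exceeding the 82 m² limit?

1589

Taking fossil hall + coin cabinet + textile wall + diorama + mineral collection + interactive orrery: 82 m² used, 1589 in expected visitors.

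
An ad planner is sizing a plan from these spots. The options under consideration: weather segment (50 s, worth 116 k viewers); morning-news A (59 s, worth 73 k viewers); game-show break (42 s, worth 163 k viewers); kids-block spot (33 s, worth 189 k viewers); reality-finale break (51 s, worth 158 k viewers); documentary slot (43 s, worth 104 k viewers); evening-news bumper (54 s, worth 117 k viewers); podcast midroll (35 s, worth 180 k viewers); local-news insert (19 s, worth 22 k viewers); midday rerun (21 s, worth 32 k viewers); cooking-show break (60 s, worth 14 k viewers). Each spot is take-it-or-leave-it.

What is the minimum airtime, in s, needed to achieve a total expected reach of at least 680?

161

Look for the lowest-airtime combination reaching 680.
game-show break + kids-block spot + reality-finale break + podcast midroll: 690 expected reach at 161 s.
No combination under 161 s hits 680.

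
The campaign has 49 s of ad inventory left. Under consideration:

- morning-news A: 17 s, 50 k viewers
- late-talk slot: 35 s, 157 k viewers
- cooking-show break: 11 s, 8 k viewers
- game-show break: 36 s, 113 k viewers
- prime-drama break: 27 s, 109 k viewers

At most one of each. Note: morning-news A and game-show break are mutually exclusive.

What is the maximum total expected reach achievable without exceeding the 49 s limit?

Ranking by ratio (expected reach/s): late-talk slot 4.49, prime-drama break 4.04, game-show break 3.14, morning-news A 2.94.
Late-talk slot + cooking-show break uses 46 of the 49 s and totals 165.
Every other selection either busts 49 s or breaks a pairing rule or fails to beat 165.

165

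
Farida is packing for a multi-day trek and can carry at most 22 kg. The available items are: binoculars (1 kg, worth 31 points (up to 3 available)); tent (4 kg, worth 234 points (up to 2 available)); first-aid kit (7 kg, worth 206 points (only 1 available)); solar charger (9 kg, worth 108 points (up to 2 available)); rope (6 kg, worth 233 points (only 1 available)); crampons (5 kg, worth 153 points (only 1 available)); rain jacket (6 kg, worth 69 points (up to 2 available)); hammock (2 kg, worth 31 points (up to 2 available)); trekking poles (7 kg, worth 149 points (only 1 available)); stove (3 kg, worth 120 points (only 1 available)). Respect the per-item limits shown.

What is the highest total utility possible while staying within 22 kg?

974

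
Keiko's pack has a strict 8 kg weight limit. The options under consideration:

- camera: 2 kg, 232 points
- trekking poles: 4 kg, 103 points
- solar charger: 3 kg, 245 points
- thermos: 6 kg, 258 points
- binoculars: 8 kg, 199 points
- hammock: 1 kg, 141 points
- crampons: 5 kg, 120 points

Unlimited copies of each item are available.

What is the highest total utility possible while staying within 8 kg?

1128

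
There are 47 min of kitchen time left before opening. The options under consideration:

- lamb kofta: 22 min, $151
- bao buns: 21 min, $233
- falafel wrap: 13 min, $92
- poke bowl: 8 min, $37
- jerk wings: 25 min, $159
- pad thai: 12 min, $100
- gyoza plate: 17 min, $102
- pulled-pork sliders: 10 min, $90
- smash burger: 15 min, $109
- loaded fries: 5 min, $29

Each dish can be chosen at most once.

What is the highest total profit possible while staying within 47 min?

432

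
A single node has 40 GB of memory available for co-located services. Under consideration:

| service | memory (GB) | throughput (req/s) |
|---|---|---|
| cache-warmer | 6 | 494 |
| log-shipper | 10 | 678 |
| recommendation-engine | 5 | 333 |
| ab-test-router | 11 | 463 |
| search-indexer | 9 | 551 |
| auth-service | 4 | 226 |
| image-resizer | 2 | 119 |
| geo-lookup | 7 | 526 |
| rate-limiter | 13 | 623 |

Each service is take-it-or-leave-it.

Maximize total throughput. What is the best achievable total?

2701

The ratio ordering already packs tightly: cache-warmer + log-shipper + recommendation-engine + search-indexer + image-resizer + geo-lookup, 39 GB, 2701.
The closest alternative, cache-warmer + log-shipper + search-indexer + auth-service + image-resizer + geo-lookup, reaches only 2594.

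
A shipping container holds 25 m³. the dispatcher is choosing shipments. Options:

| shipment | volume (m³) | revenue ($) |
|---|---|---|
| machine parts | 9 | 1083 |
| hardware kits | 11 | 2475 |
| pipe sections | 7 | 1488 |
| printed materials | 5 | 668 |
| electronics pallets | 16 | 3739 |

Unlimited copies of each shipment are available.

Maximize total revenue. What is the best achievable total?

Filling by ratio: pipe sections + electronics pallets for 5227, with 2 m³ left unused.
Replace electronics pallets with hardware kits + pipe sections: the trade gains 224 net, giving 5451 at 25 m³.
That's the maximum — no swap from here does better than 5451.

5451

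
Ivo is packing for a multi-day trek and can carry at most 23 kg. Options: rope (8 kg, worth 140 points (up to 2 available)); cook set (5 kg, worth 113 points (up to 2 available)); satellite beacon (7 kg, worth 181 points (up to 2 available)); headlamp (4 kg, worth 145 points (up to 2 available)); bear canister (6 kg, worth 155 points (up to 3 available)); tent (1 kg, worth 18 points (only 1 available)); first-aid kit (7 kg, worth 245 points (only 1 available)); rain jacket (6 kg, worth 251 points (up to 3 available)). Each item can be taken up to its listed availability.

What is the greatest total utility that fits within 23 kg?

916

By utility per kg: rain jacket 41.83, headlamp 36.25, first-aid kit 35.00 lead.
Taking headlamp + tent + 3×rain jacket: 23 kg used, 916 in utility.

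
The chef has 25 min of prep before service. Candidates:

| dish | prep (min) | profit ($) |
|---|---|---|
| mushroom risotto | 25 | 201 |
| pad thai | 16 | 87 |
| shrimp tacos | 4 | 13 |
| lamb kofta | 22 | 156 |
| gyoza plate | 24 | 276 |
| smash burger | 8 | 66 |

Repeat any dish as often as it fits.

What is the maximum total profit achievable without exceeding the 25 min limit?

276

Ranking by ratio (profit/min): gyoza plate 11.50, smash burger 8.25, mushroom risotto 8.04.
The ratio ordering already packs tightly: gyoza plate, 24 min, 276.
No other feasible combination exceeds 276.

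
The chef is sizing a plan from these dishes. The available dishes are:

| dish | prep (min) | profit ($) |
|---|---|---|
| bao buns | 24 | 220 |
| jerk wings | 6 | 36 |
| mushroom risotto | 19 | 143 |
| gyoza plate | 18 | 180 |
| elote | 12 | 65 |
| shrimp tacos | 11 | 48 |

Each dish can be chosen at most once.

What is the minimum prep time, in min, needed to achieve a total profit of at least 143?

Need the lightest bundle worth ≥ 143.
Taking gyoza plate gives 180 (≥ 143) for 18 min.
No combination under 18 min hits 143.

18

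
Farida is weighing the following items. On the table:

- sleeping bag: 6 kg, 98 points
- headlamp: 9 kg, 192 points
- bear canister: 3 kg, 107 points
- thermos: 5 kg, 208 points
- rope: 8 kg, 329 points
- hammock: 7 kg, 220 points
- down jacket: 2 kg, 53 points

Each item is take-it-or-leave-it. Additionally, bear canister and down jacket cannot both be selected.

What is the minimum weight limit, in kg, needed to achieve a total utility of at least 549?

Look for the lowest-weight combination reaching 549.
Taking rope + hammock gives 549 (≥ 549) for 15 kg.
Any bundle with less than 15 kg falls short of 549.

15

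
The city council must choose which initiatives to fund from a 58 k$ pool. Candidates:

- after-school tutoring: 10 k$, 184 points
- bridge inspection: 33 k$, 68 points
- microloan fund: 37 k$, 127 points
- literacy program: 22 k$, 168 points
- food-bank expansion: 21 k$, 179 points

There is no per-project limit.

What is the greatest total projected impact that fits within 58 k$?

920

By projected impact per k$: after-school tutoring 18.40, food-bank expansion 8.52, literacy program 7.64 lead.
Best packing: 5×after-school tutoring — 50 k$, 920 total.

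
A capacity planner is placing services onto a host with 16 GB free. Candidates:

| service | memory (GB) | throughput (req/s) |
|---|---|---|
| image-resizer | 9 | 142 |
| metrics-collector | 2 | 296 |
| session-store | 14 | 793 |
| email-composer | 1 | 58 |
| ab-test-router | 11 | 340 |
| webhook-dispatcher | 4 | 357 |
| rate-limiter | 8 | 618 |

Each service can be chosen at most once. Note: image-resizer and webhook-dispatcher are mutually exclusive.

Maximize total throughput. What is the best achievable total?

1329

Density check — metrics-collector 148.00, webhook-dispatcher 89.25, rate-limiter 77.25, email-composer 58.00 are the best per GB.
Best packing: metrics-collector + email-composer + webhook-dispatcher + rate-limiter — 15 GB, 1329 total.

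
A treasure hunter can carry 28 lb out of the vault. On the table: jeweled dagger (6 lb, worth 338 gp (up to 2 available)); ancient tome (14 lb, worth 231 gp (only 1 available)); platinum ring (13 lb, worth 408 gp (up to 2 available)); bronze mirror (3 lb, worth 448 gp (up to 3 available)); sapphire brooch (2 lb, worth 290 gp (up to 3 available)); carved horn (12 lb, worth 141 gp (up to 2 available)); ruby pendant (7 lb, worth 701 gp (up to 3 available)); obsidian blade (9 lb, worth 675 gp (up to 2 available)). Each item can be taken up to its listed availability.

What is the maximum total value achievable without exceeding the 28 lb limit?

3326

Taking the top-ratio items first gives jeweled dagger + 3×bronze mirror + 3×sapphire brooch + ruby pendant for 3253 (28 lb).
Dropping jeweled dagger and sapphire brooch frees 8 lb; slotting in ruby pendant (7 lb) lifts the total to 3326 at 27 lb.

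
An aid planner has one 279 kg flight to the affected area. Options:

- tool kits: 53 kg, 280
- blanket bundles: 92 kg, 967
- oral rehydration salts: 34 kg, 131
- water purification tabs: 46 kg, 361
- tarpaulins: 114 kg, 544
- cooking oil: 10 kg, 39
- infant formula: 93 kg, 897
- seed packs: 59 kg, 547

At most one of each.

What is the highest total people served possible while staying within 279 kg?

Filling by ratio: blanket bundles + cooking oil + infant formula + seed packs for 2450, with 25 kg left unused.
Dropping cooking oil frees 10 kg; slotting in oral rehydration salts (34 kg) lifts the total to 2542 at 278 kg.
No other feasible combination exceeds 2542.

2542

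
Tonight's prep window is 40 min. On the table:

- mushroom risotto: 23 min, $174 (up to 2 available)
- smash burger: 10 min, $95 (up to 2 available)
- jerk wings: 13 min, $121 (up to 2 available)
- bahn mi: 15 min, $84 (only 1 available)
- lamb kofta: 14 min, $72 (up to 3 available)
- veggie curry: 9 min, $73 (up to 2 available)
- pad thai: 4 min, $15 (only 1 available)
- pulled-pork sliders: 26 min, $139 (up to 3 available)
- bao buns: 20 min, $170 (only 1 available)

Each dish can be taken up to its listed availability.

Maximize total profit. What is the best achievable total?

360

Ranking by ratio (profit/min): smash burger 9.50, jerk wings 9.31, bao buns 8.50, veggie curry 8.11.
The ratio heuristic lands on 2×smash burger + jerk wings + pad thai (326) but leaves 3 min idle.
Replace jerk wings and pad thai with bao buns: the trade gains 34 net, giving 360 at 40 min.
Every other selection either busts 40 min or exceeds an availability limit or fails to beat 360.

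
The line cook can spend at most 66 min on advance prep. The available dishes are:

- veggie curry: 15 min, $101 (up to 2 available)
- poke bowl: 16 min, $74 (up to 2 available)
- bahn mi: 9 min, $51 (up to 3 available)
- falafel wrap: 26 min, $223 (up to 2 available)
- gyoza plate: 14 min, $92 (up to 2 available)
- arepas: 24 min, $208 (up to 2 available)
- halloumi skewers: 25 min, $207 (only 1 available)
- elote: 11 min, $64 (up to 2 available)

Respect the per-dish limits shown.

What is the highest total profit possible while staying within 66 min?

538

A density-first pass picks veggie curry + 2×arepas — 517 at 63 min.
Replace veggie curry and 2×arepas with 2×falafel wrap + gyoza plate: the trade gains 21 net, giving 538 at 66 min.
That's the maximum — no swap from here does better than 538.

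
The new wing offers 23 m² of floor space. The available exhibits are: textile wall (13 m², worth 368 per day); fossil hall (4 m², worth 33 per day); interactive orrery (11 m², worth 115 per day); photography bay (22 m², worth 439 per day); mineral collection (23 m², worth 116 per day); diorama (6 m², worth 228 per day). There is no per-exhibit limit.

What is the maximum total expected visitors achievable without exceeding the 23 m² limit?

Fossil hall + 3×diorama uses 22 of the 23 m² and totals 717.
The spare 1 m² is too small for any remaining exhibit, and no exchange beats 717.

717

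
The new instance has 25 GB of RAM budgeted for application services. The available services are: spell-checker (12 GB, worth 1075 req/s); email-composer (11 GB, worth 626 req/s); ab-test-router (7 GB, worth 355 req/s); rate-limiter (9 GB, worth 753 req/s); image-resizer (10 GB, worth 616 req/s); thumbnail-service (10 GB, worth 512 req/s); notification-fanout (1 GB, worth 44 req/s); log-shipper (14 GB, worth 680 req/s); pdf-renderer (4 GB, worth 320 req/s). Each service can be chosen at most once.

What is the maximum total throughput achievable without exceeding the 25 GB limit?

Density check — spell-checker 89.58, rate-limiter 83.67, pdf-renderer 80.00 are the best per GB.
The ratio ordering already packs tightly: spell-checker + rate-limiter + pdf-renderer, 25 GB, 2148.
Runner-up spell-checker + rate-limiter + notification-fanout tops out at 1872.

2148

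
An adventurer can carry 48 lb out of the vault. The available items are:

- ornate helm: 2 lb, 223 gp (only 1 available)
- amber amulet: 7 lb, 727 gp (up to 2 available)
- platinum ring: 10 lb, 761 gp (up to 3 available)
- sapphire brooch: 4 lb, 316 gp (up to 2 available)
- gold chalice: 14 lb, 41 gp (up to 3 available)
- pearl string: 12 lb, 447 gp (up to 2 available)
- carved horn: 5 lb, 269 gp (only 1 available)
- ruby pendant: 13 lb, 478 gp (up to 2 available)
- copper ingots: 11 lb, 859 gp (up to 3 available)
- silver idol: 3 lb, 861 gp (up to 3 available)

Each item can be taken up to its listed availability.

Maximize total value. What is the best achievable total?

5978

By value per lb: silver idol 287.00, ornate helm 111.50, amber amulet 103.86 lead.
Taking the top-ratio items first gives ornate helm + 2×amber amulet + 2×sapphire brooch + copper ingots + 3×silver idol for 5751 (44 lb).
Dropping 2×sapphire brooch frees 8 lb; slotting in copper ingots (11 lb) lifts the total to 5978 at 47 lb.
That's the maximum — no swap from here does better than 5978.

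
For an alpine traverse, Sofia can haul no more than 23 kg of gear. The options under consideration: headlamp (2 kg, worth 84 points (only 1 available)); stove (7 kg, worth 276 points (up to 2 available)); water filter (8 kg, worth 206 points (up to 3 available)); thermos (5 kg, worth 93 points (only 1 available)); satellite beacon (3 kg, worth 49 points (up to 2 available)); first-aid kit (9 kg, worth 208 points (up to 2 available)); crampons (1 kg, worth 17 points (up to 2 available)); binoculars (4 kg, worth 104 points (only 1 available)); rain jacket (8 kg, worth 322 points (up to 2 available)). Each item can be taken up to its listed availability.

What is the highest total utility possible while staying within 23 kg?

920

Taking the top-ratio items first gives headlamp + crampons + binoculars + 2×rain jacket for 849 (23 kg).
Replace headlamp and crampons and binoculars with stove: the trade gains 71 net, giving 920 at 23 kg.
That's the maximum — no swap from here does better than 920.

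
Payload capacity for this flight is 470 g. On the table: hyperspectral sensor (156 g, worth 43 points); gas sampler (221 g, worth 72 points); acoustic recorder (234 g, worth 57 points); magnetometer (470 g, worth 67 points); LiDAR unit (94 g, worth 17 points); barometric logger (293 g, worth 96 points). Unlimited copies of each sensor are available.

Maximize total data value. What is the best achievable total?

144

Filling by ratio: hyperspectral sensor + barometric logger for 139, with 21 g left unused.
Dropping hyperspectral sensor and barometric logger frees 449 g; slotting in 2×gas sampler (442 g) lifts the total to 144 at 442 g.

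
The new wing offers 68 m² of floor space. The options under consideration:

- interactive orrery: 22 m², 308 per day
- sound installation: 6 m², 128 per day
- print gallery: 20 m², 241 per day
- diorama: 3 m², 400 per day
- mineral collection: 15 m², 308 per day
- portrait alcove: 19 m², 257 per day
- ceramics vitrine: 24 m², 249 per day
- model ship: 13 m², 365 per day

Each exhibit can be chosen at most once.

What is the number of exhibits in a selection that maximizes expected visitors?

Best achievable expected visitors is 1509.
One optimal bundle: interactive orrery + sound installation + diorama + mineral collection + model ship (59 m²).
All optima have 5 exhibits.

5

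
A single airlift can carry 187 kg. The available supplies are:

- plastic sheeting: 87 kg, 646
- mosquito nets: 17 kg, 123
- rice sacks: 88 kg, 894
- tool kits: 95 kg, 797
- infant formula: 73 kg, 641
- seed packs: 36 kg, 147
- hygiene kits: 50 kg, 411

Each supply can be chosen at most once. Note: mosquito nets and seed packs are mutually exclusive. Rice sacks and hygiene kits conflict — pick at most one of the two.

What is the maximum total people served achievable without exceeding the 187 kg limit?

1691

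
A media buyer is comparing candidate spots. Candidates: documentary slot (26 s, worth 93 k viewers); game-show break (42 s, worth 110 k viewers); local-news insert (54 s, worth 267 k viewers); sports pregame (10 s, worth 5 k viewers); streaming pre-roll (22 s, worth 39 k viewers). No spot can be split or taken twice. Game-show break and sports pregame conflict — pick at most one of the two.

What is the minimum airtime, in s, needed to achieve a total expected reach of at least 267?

54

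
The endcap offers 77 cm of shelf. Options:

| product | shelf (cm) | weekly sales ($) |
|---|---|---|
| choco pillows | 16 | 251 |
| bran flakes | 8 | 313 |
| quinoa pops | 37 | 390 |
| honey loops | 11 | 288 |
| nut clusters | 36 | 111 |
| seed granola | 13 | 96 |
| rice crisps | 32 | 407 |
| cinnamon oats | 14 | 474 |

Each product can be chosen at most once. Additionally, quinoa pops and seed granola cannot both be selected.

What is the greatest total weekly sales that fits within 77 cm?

1482

Ranking by ratio (weekly sales/cm): bran flakes 39.12, cinnamon oats 33.86, honey loops 26.18, choco pillows 15.69.
Greedy by ratio would take choco pillows + bran flakes + honey loops + seed granola + cinnamon oats: 62 cm used, total 1422.
The 29 cm tied up in choco pillows and seed granola is better spent on rice crisps — total rises to 1482 (65 cm).
Nothing else feasible within 77 cm beats 1482.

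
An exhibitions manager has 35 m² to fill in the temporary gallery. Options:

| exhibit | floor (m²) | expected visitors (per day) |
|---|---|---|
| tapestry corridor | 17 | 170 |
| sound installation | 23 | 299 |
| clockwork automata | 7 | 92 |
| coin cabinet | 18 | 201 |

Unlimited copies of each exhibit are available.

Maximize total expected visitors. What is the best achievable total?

460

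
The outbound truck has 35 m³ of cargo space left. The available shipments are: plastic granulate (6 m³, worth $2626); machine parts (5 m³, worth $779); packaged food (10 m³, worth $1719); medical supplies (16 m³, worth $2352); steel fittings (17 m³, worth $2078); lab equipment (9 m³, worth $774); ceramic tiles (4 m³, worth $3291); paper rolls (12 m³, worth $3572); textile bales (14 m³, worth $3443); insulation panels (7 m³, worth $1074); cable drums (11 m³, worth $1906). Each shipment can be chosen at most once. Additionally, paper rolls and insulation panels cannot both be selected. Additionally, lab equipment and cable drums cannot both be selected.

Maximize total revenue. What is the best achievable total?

11395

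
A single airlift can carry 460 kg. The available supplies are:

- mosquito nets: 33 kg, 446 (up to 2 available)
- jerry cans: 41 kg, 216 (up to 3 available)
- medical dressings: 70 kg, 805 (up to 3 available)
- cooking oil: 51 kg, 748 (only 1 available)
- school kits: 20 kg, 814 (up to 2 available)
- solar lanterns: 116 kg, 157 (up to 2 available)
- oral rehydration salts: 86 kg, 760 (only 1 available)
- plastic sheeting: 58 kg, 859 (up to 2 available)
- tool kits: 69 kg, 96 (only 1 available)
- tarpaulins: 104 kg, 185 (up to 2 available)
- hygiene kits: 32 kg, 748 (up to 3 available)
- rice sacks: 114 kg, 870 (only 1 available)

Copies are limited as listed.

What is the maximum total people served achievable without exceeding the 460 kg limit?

A density-first pass picks 2×mosquito nets + medical dressings + cooking oil + 2×school kits + 2×plastic sheeting + 3×hygiene kits — 8035 at 439 kg.
The 51 kg tied up in cooking oil is better spent on medical dressings — total rises to 8092 (458 kg).
The spare 2 kg is too small for any remaining supply, and no exchange beats 8092.

8092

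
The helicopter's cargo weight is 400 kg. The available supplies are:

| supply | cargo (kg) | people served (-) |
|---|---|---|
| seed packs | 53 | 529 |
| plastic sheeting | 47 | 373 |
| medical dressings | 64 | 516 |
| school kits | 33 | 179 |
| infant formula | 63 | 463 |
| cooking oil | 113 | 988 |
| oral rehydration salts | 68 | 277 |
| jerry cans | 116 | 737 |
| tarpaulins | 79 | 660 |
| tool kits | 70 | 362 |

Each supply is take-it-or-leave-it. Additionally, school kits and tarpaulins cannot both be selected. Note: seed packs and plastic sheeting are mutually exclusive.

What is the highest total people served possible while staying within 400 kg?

3156

Taking seed packs + medical dressings + infant formula + cooking oil + tarpaulins: 372 kg used, 3156 in people served.
Runner-up seed packs + medical dressings + cooking oil + tarpaulins + tool kits tops out at 3055.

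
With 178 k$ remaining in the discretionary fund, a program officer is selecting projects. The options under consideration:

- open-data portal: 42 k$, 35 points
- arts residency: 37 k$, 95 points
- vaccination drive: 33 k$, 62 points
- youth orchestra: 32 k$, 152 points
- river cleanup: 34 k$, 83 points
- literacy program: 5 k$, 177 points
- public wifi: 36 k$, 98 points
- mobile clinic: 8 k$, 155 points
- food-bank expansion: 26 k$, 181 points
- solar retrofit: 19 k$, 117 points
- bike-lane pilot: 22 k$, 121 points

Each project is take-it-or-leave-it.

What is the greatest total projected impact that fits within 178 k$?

Best packing: youth orchestra + literacy program + public wifi + mobile clinic + food-bank expansion + solar retrofit + bike-lane pilot — 148 k$, 1001 total.
The closest alternative, arts residency + youth orchestra + literacy program + mobile clinic + food-bank expansion + solar retrofit + bike-lane pilot, reaches only 998.

1001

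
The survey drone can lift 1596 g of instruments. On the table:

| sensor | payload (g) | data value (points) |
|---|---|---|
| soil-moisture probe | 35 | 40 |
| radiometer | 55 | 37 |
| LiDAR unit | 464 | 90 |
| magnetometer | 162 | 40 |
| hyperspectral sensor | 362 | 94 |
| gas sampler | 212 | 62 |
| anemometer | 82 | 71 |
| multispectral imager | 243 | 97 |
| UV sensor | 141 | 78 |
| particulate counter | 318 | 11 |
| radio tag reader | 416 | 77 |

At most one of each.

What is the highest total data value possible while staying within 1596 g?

569

Greedy by ratio would take soil-moisture probe + radiometer + magnetometer + hyperspectral sensor + gas sampler + anemometer + multispectral imager + UV sensor: 1292 g used, total 519.
Dropping magnetometer frees 162 g; slotting in LiDAR unit (464 g) lifts the total to 569 at 1594 g.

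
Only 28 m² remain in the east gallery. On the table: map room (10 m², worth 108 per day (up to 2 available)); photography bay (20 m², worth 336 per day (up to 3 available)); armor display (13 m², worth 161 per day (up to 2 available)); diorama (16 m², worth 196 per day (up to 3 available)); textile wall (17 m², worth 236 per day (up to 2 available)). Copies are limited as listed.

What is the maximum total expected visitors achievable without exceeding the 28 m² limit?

344

The ratio heuristic lands on photography bay (336) but leaves 8 m² idle.
Replace photography bay with map room + textile wall: the trade gains 8 net, giving 344 at 27 m².
The spare 1 m² is too small for any remaining exhibit, and no exchange beats 344.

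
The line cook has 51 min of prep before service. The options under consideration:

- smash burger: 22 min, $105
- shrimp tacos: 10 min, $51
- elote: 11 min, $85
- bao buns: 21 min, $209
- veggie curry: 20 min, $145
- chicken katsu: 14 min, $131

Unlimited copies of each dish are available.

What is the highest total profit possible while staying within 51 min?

471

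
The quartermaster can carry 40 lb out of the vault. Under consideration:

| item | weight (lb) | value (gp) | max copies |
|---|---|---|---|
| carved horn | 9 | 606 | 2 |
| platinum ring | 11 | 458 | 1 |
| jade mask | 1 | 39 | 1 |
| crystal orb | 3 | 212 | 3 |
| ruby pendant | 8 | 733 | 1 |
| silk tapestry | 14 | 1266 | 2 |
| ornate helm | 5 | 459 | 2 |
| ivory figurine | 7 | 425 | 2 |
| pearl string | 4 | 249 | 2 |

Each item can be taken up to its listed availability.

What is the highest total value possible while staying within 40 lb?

3516

By value per lb: ornate helm 91.80, ruby pendant 91.62, silk tapestry 90.43, crystal orb 70.67 lead.
Filling by ratio: jade mask + 2×crystal orb + ruby pendant + silk tapestry + 2×ornate helm for 3380, with 1 lb left unused.
Replace crystal orb and 2×ornate helm with silk tapestry: the trade gains 136 net, giving 3516 at 40 lb.
That's the maximum — no swap from here does better than 3516.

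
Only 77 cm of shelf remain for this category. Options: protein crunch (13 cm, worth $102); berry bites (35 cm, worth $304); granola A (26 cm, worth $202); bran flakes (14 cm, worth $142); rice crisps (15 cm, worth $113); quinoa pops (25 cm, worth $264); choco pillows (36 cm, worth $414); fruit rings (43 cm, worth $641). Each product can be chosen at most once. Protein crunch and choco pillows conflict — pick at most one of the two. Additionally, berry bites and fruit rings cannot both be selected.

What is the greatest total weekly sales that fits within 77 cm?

905

Best packing: quinoa pops + fruit rings — 68 cm, 905 total.
The spare 9 cm is too small for any remaining product, and no feasible exchange beats 905.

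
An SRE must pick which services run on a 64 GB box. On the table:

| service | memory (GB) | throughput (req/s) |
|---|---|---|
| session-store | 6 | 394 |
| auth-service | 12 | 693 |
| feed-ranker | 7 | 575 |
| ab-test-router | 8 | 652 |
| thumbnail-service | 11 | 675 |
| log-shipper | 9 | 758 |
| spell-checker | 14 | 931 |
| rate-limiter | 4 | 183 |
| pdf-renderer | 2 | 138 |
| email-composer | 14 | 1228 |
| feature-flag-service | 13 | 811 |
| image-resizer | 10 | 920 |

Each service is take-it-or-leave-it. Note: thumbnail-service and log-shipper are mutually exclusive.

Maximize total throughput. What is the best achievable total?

5202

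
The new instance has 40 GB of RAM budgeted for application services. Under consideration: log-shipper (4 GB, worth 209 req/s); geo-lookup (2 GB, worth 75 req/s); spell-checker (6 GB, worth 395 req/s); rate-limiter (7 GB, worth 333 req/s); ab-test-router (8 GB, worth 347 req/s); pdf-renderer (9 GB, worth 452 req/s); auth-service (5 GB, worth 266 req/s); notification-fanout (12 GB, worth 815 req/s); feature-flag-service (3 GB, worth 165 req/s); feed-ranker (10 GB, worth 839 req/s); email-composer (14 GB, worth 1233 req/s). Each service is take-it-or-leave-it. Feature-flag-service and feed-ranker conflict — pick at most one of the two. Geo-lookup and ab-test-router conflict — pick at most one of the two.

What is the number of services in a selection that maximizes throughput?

The maximum throughput within 40 GB is 3096.
One optimal bundle: log-shipper + notification-fanout + feed-ranker + email-composer (40 GB).
All optima have 4 services.

4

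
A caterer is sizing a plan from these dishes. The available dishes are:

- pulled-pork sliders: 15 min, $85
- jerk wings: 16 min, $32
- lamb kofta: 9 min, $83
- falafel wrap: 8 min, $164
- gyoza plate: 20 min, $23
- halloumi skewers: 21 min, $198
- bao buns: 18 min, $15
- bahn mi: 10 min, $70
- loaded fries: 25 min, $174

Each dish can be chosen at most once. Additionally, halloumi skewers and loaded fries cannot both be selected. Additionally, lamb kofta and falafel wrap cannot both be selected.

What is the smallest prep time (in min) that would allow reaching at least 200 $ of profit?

18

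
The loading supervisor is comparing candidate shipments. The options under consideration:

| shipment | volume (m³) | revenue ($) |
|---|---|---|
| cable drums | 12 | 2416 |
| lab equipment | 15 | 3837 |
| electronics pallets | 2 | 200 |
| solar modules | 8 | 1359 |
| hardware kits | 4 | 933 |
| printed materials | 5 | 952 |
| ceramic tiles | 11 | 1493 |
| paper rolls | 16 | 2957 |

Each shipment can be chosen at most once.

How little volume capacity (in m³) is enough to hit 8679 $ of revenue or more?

Look for the lowest-volume combination reaching 8679.
lab equipment + hardware kits + printed materials + paper rolls reaches 8679 using 40 m³.
Any bundle with less than 40 m³ falls short of 8679.

40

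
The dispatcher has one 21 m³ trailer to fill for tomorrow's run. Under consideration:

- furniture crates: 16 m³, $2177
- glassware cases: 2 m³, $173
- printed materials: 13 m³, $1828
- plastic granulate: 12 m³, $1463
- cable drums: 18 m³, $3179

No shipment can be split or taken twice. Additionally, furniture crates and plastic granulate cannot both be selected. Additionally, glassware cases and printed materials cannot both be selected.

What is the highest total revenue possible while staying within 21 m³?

By revenue per m³: cable drums 176.61, printed materials 140.62, furniture crates 136.06 lead.
Taking glassware cases + cable drums: 20 m³ used, 3352 in revenue.
Runner-up cable drums tops out at 3179.

3352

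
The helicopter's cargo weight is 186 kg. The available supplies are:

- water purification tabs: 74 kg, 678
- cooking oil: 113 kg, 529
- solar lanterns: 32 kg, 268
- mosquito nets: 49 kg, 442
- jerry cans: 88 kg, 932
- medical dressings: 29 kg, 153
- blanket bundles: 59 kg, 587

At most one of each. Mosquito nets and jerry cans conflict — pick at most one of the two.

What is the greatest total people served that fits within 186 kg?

1787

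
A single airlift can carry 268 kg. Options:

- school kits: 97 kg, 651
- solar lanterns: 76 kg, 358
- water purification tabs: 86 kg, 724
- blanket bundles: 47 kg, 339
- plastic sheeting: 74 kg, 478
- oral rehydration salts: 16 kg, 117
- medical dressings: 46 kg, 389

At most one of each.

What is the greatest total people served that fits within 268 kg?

Greedy by ratio would take water purification tabs + blanket bundles + oral rehydration salts + medical dressings: 195 kg used, total 1569.
The 16 kg tied up in oral rehydration salts is better spent on plastic sheeting — total rises to 1930 (253 kg).

1930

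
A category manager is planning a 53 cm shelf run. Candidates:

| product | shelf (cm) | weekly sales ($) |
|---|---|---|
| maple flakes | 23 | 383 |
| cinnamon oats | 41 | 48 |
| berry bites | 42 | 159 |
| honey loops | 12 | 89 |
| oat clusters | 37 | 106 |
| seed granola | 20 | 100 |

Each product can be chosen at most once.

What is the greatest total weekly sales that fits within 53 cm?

483

A density-first pass picks maple flakes + honey loops — 472 at 35 cm.
Dropping honey loops frees 12 cm; slotting in seed granola (20 cm) lifts the total to 483 at 43 cm.
Runner-up maple flakes + honey loops tops out at 472.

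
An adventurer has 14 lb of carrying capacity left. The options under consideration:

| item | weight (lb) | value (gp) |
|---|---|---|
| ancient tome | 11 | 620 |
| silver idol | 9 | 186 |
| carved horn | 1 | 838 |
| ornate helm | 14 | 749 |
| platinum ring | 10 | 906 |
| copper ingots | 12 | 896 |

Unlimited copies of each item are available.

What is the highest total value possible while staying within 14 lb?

11732

By value per lb: carved horn 838.00, platinum ring 90.60, copper ingots 74.67, ancient tome 56.36 lead.
Best packing: 14×carved horn — 14 lb, 11732 total.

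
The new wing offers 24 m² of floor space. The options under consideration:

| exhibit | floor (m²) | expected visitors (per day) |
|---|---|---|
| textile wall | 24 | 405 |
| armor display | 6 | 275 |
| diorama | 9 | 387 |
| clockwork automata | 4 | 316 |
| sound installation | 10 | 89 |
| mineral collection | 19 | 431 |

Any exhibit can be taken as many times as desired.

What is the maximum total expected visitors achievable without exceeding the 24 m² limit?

By expected visitors per m²: clockwork automata 79.00, armor display 45.83, diorama 43.00 lead.
Best packing: 6×clockwork automata — 24 m², 1896 total.
No other feasible combination exceeds 1896.

1896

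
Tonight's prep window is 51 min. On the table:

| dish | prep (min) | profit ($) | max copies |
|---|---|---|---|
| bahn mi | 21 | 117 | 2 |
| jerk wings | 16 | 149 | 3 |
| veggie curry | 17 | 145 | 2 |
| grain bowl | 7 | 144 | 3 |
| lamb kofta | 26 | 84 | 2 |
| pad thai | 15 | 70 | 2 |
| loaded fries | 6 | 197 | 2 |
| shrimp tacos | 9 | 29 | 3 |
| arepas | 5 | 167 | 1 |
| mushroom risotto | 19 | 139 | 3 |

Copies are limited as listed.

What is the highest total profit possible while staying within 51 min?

Taking 3×grain bowl + 2×loaded fries + shrimp tacos + arepas: 47 min used, 1022 in profit.
The spare 4 min is too small for any remaining dish, and no exchange beats 1022.

1022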